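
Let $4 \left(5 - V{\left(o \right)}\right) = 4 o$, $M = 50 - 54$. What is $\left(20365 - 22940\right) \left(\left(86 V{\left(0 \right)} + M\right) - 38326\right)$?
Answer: $97592500$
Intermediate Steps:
$M = -4$
$V{\left(o \right)} = 5 - o$ ($V{\left(o \right)} = 5 - \frac{4 o}{4} = 5 - o$)
$\left(20365 - 22940\right) \left(\left(86 V{\left(0 \right)} + M\right) - 38326\right) = \left(20365 - 22940\right) \left(\left(86 \left(5 - 0\right) - 4\right) - 38326\right) = - 2575 \left(\left(86 \left(5 + 0\right) - 4\right) - 38326\right) = - 2575 \left(\left(86 \cdot 5 - 4\right) - 38326\right) = - 2575 \left(\left(430 - 4\right) - 38326\right) = - 2575 \left(426 - 38326\right) = \left(-2575\right) \left(-37900\right) = 97592500$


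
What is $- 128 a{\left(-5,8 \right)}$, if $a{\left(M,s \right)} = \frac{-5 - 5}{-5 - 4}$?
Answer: $- \frac{1280}{9} \approx -142.22$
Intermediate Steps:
$a{\left(M,s \right)} = \frac{10}{9}$ ($a{\left(M,s \right)} = - \frac{10}{-9} = \left(-10\right) \left(- \frac{1}{9}\right) = \frac{10}{9}$)
$- 128 a{\left(-5,8 \right)} = \left(-128\right) \frac{10}{9} = - \frac{1280}{9}$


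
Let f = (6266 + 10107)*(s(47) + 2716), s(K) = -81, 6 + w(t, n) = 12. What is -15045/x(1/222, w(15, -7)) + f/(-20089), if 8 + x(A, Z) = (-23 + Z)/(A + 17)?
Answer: -324783111895/682503686 ≈ -475.87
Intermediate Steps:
w(t, n) = 6 (w(t, n) = -6 + 12 = 6)
f = 43142855 (f = (6266 + 10107)*(-81 + 2716) = 16373*2635 = 43142855)
x(A, Z) = -8 + (-23 + Z)/(17 + A) (x(A, Z) = -8 + (-23 + Z)/(A + 17) = -8 + (-23 + Z)/(17 + A))
-15045/x(1/222, w(15, -7)) + f/(-20089) = -15045*(17 + 1/222)/(-159 + 6 - 8/222) + 43142855/(-20089) = -15045*(17 + 1/222)/(-159 + 6 - 8*1/222) + 43142855*(-1/20089) = -15045*3775/(222*(-159 + 6 - 4/111)) - 43142855/20089 = -15045/((222/3775)*(-16987/111)) - 43142855/20089 = -15045/(-33974/3775) - 43142855/20089 = -15045*(-3775/33974) - 43142855/20089 = 56794875/33974 - 43142855/20089 = -324783111895/682503686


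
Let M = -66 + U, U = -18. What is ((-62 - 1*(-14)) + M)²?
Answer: 17424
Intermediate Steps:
M = -84 (M = -66 - 18 = -84)
((-62 - 1*(-14)) + M)² = ((-62 - 1*(-14)) - 84)² = ((-62 + 14) - 84)² = (-48 - 84)² = (-132)² = 17424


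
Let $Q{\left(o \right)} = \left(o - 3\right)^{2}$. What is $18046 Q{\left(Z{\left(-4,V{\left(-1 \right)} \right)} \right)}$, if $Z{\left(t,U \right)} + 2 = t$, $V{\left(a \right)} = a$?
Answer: $1461726$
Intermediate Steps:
$Z{\left(t,U \right)} = -2 + t$
$Q{\left(o \right)} = \left(-3 + o\right)^{2}$
$18046 Q{\left(Z{\left(-4,V{\left(-1 \right)} \right)} \right)} = 18046 \left(-3 - 6\right)^{2} = 18046 \left(-9\right)^{2} = 18046 \cdot 81 = 1461726$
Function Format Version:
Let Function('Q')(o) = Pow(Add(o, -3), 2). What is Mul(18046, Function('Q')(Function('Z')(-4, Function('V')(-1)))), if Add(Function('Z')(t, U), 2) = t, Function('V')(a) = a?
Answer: 1461726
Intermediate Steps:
Function('Z')(t, U) = Add(-2, t)
Function('Q')(o) = Pow(Add(-3, o), 2)
Mul(18046, Function('Q')(Function('Z')(-4, Function('V')(-1)))) = Mul(18046, Pow(Add(-3, Add(-2, -4)), 2)) = Mul(18046, Pow(Add(-3, -6), 2)) = Mul(18046, Pow(-9, 2)) = Mul(18046, 81) = 1461726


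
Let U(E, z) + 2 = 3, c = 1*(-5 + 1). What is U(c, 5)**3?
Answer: 1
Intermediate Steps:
c = -4 (c = 1*(-4) = -4)
U(E, z) = 1 (U(E, z) = -2 + 3 = 1)
U(c, 5)**3 = 1**3 = 1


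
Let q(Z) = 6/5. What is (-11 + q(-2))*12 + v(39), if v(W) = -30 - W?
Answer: -933/5 ≈ -186.60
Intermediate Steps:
q(Z) = 6/5 (q(Z) = 6*(⅕) = 6/5)
(-11 + q(-2))*12 + v(39) = (-11 + 6/5)*12 + (-30 - 1*39) = -49/5*12 + (-30 - 39) = -588/5 - 69 = -933/5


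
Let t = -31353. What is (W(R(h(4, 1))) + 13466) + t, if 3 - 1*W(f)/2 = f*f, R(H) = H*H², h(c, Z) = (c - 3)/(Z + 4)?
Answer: -279390627/15625 ≈ -17881.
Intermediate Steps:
h(c, Z) = (-3 + c)/(4 + Z)
R(H) = H³
W(f) = 6 - 2*f² (W(f) = 6 - 2*f*f = 6 - 2*f²)
(W(R(h(4, 1))) + 13466) + t = ((6 - 2*(-3 + 4)⁶/(4 + 1)⁶) + 13466) - 31353 = ((6 - 2*((1/5)³)²) + 13466) - 31353 = ((6 - 2*(((⅕)*1)³)²) + 13466) - 31353 = ((6 - 2*((⅕)³)²) + 13466) - 31353 = ((6 - 2*(1/125)²) + 13466) - 31353 = ((6 - 2*1/15625) + 13466) - 31353 = ((6 - 2/15625) + 13466) - 31353 = (93748/15625 + 13466) - 31353 = 210499998/15625 - 31353 = -279390627/15625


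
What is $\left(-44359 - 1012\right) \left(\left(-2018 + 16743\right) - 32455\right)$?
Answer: $804427830$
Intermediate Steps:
$\left(-44359 - 1012\right) \left(\left(-2018 + 16743\right) - 32455\right) = - 45371 \left(14725 - 32455\right) = \left(-45371\right) \left(-17730\right) = 804427830$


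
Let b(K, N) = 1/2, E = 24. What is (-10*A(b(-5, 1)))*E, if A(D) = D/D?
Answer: -240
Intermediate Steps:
b(K, N) = ½
A(D) = 1
(-10*A(b(-5, 1)))*E = -10*1*24 = -10*24 = -240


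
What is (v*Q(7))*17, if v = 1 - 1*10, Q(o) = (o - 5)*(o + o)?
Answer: -4284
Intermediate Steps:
Q(o) = 2*o*(-5 + o) (Q(o) = (-5 + o)*(2*o) = 2*o*(-5 + o))
v = -9 (v = 1 - 10 = -9)
(v*Q(7))*17 = -18*7*(-5 + 7)*17 = -18*7*2*17 = -9*28*17 = -252*17 = -4284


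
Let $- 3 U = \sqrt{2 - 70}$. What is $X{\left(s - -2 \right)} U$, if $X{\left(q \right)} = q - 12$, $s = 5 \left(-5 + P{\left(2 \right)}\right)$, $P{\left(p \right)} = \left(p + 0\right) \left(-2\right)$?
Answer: $\frac{110 i \sqrt{17}}{3} \approx 151.18 i$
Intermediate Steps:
$P{\left(p \right)} = - 2 p$ ($P{\left(p \right)} = p \left(-2\right) = - 2 p$)
$U = - \frac{2 i \sqrt{17}}{3}$ ($U = - \frac{\sqrt{2 - 70}}{3} = - \frac{\sqrt{-68}}{3} = - \frac{2 i \sqrt{17}}{3} \approx - 2.7487 i$)
$s = -45$ ($s = 5 \left(-5 - 4\right) = 5 \left(-9\right) = -45$)
$X{\left(q \right)} = -12 + q$
$X{\left(s - -2 \right)} U = \left(-12 - 43\right) \left(- \frac{2 i \sqrt{17}}{3}\right) = - 55 \left(- \frac{2 i \sqrt{17}}{3}\right) = \frac{110 i \sqrt{17}}{3}$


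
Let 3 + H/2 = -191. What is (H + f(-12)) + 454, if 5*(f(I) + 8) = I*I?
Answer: 434/5 ≈ 86.800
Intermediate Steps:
H = -388 (H = -6 + 2*(-191) = -6 - 382 = -388)
f(I) = -8 + I²/5 (f(I) = -8 + (I*I)/5 = -8 + I²/5)
(H + f(-12)) + 454 = (-388 + (-8 + (⅕)*(-12)²)) + 454 = (-388 + (-8 + (⅕)*144)) + 454 = (-388 + (-8 + 144/5)) + 454 = (-388 + 104/5) + 454 = -1836/5 + 454 = 434/5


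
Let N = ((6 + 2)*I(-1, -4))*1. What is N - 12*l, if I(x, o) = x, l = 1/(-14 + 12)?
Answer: -2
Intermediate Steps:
l = -1/2 (l = 1/(-2) = -1/2 ≈ -0.50000)
N = -8 (N = ((6 + 2)*(-1))*1 = (8*(-1))*1 = -8*1 = -8)
N - 12*l = -8 - 12*(-1/2) = -8 + 6 = -2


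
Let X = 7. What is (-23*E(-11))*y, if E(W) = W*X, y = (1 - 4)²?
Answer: 15939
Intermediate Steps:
y = 9 (y = (-3)² = 9)
E(W) = 7*W (E(W) = W*7 = 7*W)
(-23*E(-11))*y = -161*(-11)*9 = -23*(-77)*9 = 1771*9 = 15939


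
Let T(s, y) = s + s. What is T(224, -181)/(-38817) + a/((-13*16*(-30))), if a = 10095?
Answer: 25937473/16147872 ≈ 1.6062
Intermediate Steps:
T(s, y) = 2*s
T(224, -181)/(-38817) + a/((-13*16*(-30))) = (2*224)/(-38817) + 10095/((-13*16*(-30))) = 448*(-1/38817) + 10095/((-208*(-30))) = -448/38817 + 10095/6240 = -448/38817 + 10095*(1/6240) = -448/38817 + 673/416 = 25937473/16147872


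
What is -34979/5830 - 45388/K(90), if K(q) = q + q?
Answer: -13545413/52470 ≈ -258.16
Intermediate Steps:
K(q) = 2*q
-34979/5830 - 45388/K(90) = -34979/5830 - 45388/(2*90) = -34979*1/5830 - 45388/180 = -34979/5830 - 45388*1/180 = -34979/5830 - 11347/45 = -13545413/52470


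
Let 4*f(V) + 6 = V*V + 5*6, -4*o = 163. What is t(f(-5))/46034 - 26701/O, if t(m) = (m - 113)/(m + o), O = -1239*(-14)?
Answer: -7784252591/5057203172 ≈ -1.5392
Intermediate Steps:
o = -163/4 (o = -¼*163 = -163/4 ≈ -40.750)
f(V) = 6 + V²/4 (f(V) = -3/2 + (V*V + 5*6)/4 = -3/2 + (V² + 30)/4 = -3/2 + (30 + V²)/4 = -3/2 + (15/2 + V²/4) = 6 + V²/4)
O = 17346
t(m) = (-113 + m)/(-163/4 + m) (t(m) = (m - 113)/(m - 163/4) = (-113 + m)/(-163/4 + m))
t(f(-5))/46034 - 26701/O = (4*(-113 + (6 + (¼)*(-5)²))/(-163 + 4*(6 + (¼)*(-5)²)))/46034 - 26701/17346 = (4*(-113 + (6 + (¼)*25))/(-163 + 4*(6 + (¼)*25)))*(1/46034) - 26701*1/17346 = (4*(-113 + (6 + 25/4))/(-163 + 4*(6 + 25/4)))*(1/46034) - 26701/17346 = (4*(-113 + 49/4)/(-163 + 4*(49/4)))*(1/46034) - 26701/17346 = (4*(-403/4)/(-163 + 49))*(1/46034) - 26701/17346 = (4*(-403/4)/(-114))*(1/46034) - 26701/17346 = (4*(-1/114)*(-403/4))*(1/46034) - 26701/17346 = (403/114)*(1/46034) - 26701/17346 = 403/5247876 - 26701/17346 = -7784252591/5057203172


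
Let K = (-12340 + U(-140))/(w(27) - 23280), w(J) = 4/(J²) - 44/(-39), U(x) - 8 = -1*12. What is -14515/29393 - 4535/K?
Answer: -282778020306850/33062627871 ≈ -8552.8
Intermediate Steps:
U(x) = -4 (U(x) = 8 - 1*12 = 8 - 12 = -4)
w(J) = 44/39 + 4/J² (w(J) = 4/J² - 44*(-1/39) = 4/J² + 44/39 = 44/39 + 4/J²)
K = 14623011/27576727 (K = (-12340 - 4)/((44/39 + 4/27²) - 23280) = -12344/((44/39 + 4*(1/729)) - 23280) = -12344/((44/39 + 4/729) - 23280) = -12344/(10744/9477 - 23280) = -12344/(-220613816/9477) = -12344*(-9477/220613816) = 14623011/27576727 ≈ 0.53027)
-14515/29393 - 4535/K = -14515/29393 - 4535/14623011/27576727 = -14515*1/29393 - 4535*27576727/14623011 = -14515/29393 - 125060456945/14623011 = -282778020306850/33062627871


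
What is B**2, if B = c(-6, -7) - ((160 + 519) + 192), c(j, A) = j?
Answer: 769129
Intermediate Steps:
B = -877 (B = -6 - ((160 + 519) + 192) = -6 - (679 + 192) = -6 - 1*871 = -6 - 871 = -877)
B**2 = (-877)**2 = 769129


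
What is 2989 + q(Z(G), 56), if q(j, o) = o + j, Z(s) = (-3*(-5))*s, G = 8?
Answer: 3165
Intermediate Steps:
Z(s) = 15*s
q(j, o) = j + o
2989 + q(Z(G), 56) = 2989 + (15*8 + 56) = 2989 + (120 + 56) = 2989 + 176 = 3165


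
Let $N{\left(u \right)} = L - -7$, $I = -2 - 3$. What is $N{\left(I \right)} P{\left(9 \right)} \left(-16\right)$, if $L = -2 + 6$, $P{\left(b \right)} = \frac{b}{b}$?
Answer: $-176$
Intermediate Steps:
$P{\left(b \right)} = 1$
$L = 4$
$I = -5$
$N{\left(u \right)} = 11$ ($N{\left(u \right)} = 4 - -7 = 4 + 7 = 11$)
$N{\left(I \right)} P{\left(9 \right)} \left(-16\right) = 11 \cdot 1 \left(-16\right) = 11 \left(-16\right) = -176$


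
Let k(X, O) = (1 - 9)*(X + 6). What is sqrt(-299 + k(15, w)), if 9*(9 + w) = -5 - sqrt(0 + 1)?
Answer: I*sqrt(467) ≈ 21.61*I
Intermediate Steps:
w = -29/3 (w = -9 + (-5 - sqrt(0 + 1))/9 = -9 + (-5 - sqrt(1))/9 = -9 + (-5 - 1*1)/9 = -9 + (-5 - 1)/9 = -9 + (1/9)*(-6) = -9 - 2/3 = -29/3 ≈ -9.6667)
k(X, O) = -48 - 8*X (k(X, O) = -8*(6 + X) = -48 - 8*X)
sqrt(-299 + k(15, w)) = sqrt(-299 + (-48 - 8*15)) = sqrt(-299 + (-48 - 120)) = sqrt(-299 - 168) = sqrt(-467) = I*sqrt(467)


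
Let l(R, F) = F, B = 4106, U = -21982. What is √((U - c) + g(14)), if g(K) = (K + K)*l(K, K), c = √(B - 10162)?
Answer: √(-21590 - 2*I*√1514) ≈ 0.2648 - 146.94*I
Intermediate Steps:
c = 2*I*√1514 (c = √(4106 - 10162) = √(-6056) = 2*I*√1514 ≈ 77.82*I)
g(K) = 2*K² (g(K) = (K + K)*K = (2*K)*K = 2*K²)
√((U - c) + g(14)) = √((-21982 - 2*I*√1514) + 2*14²) = √((-21982 - 2*I*√1514) + 2*196) = √((-21982 - 2*I*√1514) + 392) = √(-21590 - 2*I*√1514)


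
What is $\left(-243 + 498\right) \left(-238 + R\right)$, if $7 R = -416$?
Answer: $- \frac{530910}{7} \approx -75844.0$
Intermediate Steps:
$R = - \frac{416}{7}$ ($R = \frac{1}{7} \left(-416\right) = - \frac{416}{7} \approx -59.429$)
$\left(-243 + 498\right) \left(-238 + R\right) = \left(-243 + 498\right) \left(-238 - \frac{416}{7}\right) = 255 \left(- \frac{2082}{7}\right) = - \frac{530910}{7}$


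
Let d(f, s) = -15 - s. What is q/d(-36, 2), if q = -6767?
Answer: 6767/17 ≈ 398.06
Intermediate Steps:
q/d(-36, 2) = -6767/(-15 - 1*2) = -6767/(-15 - 2) = -6767/(-17) = -6767*(-1/17) = 6767/17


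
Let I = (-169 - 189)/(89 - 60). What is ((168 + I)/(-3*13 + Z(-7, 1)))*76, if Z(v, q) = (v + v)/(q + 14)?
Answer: -5145960/17371 ≈ -296.24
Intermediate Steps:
Z(v, q) = 2*v/(14 + q) (Z(v, q) = (2*v)/(14 + q) = 2*v/(14 + q))
I = -358/29 ≈ -12.345
((168 + I)/(-3*13 + Z(-7, 1)))*76 = ((168 - 358/29)/(-3*13 + 2*(-7)/(14 + 1)))*76 = (4514/(29*(-39 + 2*(-7)/15)))*76 = (4514/(29*(-39 + 2*(-7)*(1/15))))*76 = (4514/(29*(-39 - 14/15)))*76 = (4514/(29*(-599/15)))*76 = ((4514/29)*(-15/599))*76 = -67710/17371*76 = -5145960/17371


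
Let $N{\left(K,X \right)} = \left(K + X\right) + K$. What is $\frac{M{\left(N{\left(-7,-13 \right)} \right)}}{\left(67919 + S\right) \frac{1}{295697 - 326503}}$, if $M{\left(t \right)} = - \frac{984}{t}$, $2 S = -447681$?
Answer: $\frac{20208736}{2806587} \approx 7.2005$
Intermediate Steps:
$S = - \frac{447681}{2}$ ($S = \frac{1}{2} \left(-447681\right) = - \frac{447681}{2} \approx -2.2384 \cdot 10^{5}$)
$N{\left(K,X \right)} = X + 2 K$
$\frac{M{\left(N{\left(-7,-13 \right)} \right)}}{\left(67919 + S\right) \frac{1}{295697 - 326503}} = \frac{\left(-984\right) \frac{1}{-13 + 2 \left(-7\right)}}{\left(67919 - \frac{447681}{2}\right) \frac{1}{295697 - 326503}} = \frac{\left(-984\right) \frac{1}{-13 - 14}}{\left(- \frac{311843}{2}\right) \frac{1}{-30806}} = \frac{\left(-984\right) \frac{1}{-27}}{\left(- \frac{311843}{2}\right) \left(- \frac{1}{30806}\right)} = \frac{\left(-984\right) \left(- \frac{1}{27}\right)}{\frac{311843}{61612}} = \frac{328}{9} \cdot \frac{61612}{311843} = \frac{20208736}{2806587}$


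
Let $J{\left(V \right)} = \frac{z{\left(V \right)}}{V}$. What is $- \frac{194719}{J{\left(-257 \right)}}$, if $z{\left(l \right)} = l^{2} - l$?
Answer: $\frac{194719}{258} \approx 754.72$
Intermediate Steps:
$J{\left(V \right)} = -1 + V$ ($J{\left(V \right)} = \frac{V \left(-1 + V\right)}{V} = -1 + V$)
$- \frac{194719}{J{\left(-257 \right)}} = - \frac{194719}{-1 - 257} = - \frac{194719}{-258} = \left(-194719\right) \left(- \frac{1}{258}\right) = \frac{194719}{258}$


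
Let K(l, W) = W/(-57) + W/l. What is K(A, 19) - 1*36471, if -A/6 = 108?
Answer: -23633443/648 ≈ -36471.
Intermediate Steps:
A = -648 (A = -6*108 = -648)
K(l, W) = -W/57 + W/l (K(l, W) = W*(-1/57) + W/l = -W/57 + W/l)
K(A, 19) - 1*36471 = (-1/57*19 + 19/(-648)) - 1*36471 = (-⅓ + 19*(-1/648)) - 36471 = (-⅓ - 19/648) - 36471 = -235/648 - 36471 = -23633443/648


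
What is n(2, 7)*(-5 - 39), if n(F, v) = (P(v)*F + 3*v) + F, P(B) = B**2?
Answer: -5324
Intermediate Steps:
n(F, v) = F + 3*v + F*v**2 (n(F, v) = (v**2*F + 3*v) + F = (F*v**2 + 3*v) + F = (3*v + F*v**2) + F = F + 3*v + F*v**2)
n(2, 7)*(-5 - 39) = (2 + 3*7 + 2*7**2)*(-5 - 39) = (2 + 21 + 2*49)*(-44) = (2 + 21 + 98)*(-44) = 121*(-44) = -5324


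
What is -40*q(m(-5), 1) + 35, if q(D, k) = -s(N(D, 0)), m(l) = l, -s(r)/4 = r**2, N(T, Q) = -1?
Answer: -125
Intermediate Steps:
s(r) = -4*r**2
q(D, k) = 4 (q(D, k) = -(-4)*(-1)**2 = -(-4) = -1*(-4) = 4)
-40*q(m(-5), 1) + 35 = -40*4 + 35 = -160 + 35 = -125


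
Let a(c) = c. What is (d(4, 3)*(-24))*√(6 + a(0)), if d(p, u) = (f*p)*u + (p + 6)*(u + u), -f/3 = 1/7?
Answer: -9216*√6/7 ≈ -3224.9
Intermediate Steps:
f = -3/7 ≈ -0.42857
d(p, u) = 2*u*(6 + p) - 3*p*u/7 (d(p, u) = (-3*p/7)*u + (p + 6)*(u + u) = -3*p*u/7 + (6 + p)*(2*u) = -3*p*u/7 + 2*u*(6 + p) = 2*u*(6 + p) - 3*p*u/7)
(d(4, 3)*(-24))*√(6 + a(0)) = (((⅐)*3*(84 + 11*4))*(-24))*√(6 + 0) = (((⅐)*3*(84 + 44))*(-24))*√6 = (((⅐)*3*128)*(-24))*√6 = ((384/7)*(-24))*√6 = -9216*√6/7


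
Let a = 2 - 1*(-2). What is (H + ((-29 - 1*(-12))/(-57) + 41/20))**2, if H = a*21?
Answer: 9689842969/1299600 ≈ 7456.0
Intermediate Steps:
a = 4 (a = 2 + 2 = 4)
H = 84 (H = 4*21 = 84)
(H + ((-29 - 1*(-12))/(-57) + 41/20))**2 = (84 + ((-29 - 1*(-12))/(-57) + 41/20))**2 = (84 + ((-29 + 12)*(-1/57) + 41*(1/20)))**2 = (84 + (-17*(-1/57) + 41/20))**2 = (84 + (17/57 + 41/20))**2 = (84 + 2677/1140)**2 = (98437/1140)**2 = 9689842969/1299600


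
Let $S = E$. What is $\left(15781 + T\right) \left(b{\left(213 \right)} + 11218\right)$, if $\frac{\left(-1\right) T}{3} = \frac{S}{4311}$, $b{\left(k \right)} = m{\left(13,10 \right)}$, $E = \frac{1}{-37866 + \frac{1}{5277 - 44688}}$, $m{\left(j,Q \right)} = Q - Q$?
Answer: $\frac{126547145818999506380}{714829388033} \approx 1.7703 \cdot 10^{8}$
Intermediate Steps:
$m{\left(j,Q \right)} = 0$
$E = - \frac{39411}{1492336927}$ ($E = \frac{1}{-37866 + \frac{1}{-39411}} = \frac{1}{-37866 - \frac{1}{39411}} = \frac{1}{- \frac{1492336927}{39411}} = - \frac{39411}{1492336927} \approx -2.6409 \cdot 10^{-5}$)
$S = - \frac{39411}{1492336927} \approx -2.6409 \cdot 10^{-5}$
$b{\left(k \right)} = 0$
$T = \frac{13137}{714829388033}$ ($T = - 3 \left(- \frac{39411}{1492336927 \cdot 4311}\right) = - 3 \left(\left(- \frac{39411}{1492336927}\right) \frac{1}{4311}\right) = \left(-3\right) \left(- \frac{4379}{714829388033}\right) = \frac{13137}{714829388033} \approx 1.8378 \cdot 10^{-8}$)
$\left(15781 + T\right) \left(b{\left(213 \right)} + 11218\right) = \left(15781 + \frac{13137}{714829388033}\right) \left(0 + 11218\right) = \frac{11280722572561910}{714829388033} \cdot 11218 = \frac{126547145818999506380}{714829388033}$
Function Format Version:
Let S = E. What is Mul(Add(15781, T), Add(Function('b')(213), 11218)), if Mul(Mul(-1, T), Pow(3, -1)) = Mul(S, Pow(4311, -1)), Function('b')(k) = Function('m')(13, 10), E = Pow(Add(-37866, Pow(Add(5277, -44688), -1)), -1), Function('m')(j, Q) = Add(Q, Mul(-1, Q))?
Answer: Rational(126547145818999506380, 714829388033) ≈ 1.7703e+8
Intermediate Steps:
Function('m')(j, Q) = 0
E = Rational(-39411, 1492336927) (E = Pow(Add(-37866, Pow(-39411, -1)), -1) = Pow(Add(-37866, Rational(-1, 39411)), -1) = Pow(Rational(-1492336927, 39411), -1) = Rational(-39411, 1492336927) ≈ -2.6409e-5)
S = Rational(-39411, 1492336927) ≈ -2.6409e-5
Function('b')(k) = 0
T = Rational(13137, 714829388033) (T = Mul(-3, Mul(Rational(-39411, 1492336927), Pow(4311, -1))) = Mul(-3, Mul(Rational(-39411, 1492336927), Rational(1, 4311))) = Mul(-3, Rational(-4379, 714829388033)) = Rational(13137, 714829388033) ≈ 1.8378e-8)
Mul(Add(15781, T), Add(Function('b')(213), 11218)) = Mul(Add(15781, Rational(13137, 714829388033)), Add(0, 11218)) = Mul(Rational(11280722572561910, 714829388033), 11218) = Rational(126547145818999506380, 714829388033)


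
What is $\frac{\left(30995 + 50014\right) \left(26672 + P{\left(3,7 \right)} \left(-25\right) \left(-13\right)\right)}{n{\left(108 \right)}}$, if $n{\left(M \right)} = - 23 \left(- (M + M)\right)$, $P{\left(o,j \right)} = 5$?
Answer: $\frac{254701297}{552} \approx 4.6142 \cdot 10^{5}$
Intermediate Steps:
$n{\left(M \right)} = 46 M$ ($n{\left(M \right)} = - 23 \left(- 2 M\right) = 46 M$)
$\frac{\left(30995 + 50014\right) \left(26672 + P{\left(3,7 \right)} \left(-25\right) \left(-13\right)\right)}{n{\left(108 \right)}} = \frac{\left(30995 + 50014\right) \left(26672 + 5 \left(-25\right) \left(-13\right)\right)}{46 \cdot 108} = \frac{81009 \left(26672 - -1625\right)}{4968} = 81009 \left(26672 + 1625\right) \frac{1}{4968} = 81009 \cdot 28297 \cdot \frac{1}{4968} = 2292311673 \cdot \frac{1}{4968} = \frac{254701297}{552}$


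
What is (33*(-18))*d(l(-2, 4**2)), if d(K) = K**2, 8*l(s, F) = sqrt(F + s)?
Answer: -2079/16 ≈ -129.94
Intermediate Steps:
l(s, F) = sqrt(F + s)/8
(33*(-18))*d(l(-2, 4**2)) = (33*(-18))*(sqrt(4**2 - 2)/8)**2 = -594*(sqrt(16 - 2)/8)**2 = -594*(sqrt(14)/8)**2 = -594*7/32 = -2079/16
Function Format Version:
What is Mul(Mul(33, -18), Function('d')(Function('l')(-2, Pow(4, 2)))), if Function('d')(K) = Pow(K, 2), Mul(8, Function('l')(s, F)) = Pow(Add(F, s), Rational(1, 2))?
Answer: Rational(-2079, 16) ≈ -129.94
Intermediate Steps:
Function('l')(s, F) = Mul(Rational(1, 8), Pow(Add(F, s), Rational(1, 2)))
Mul(Mul(33, -18), Function('d')(Function('l')(-2, Pow(4, 2)))) = Mul(Mul(33, -18), Pow(Mul(Rational(1, 8), Pow(Add(Pow(4, 2), -2), Rational(1, 2))), 2)) = Mul(-594, Pow(Mul(Rational(1, 8), Pow(Add(16, -2), Rational(1, 2))), 2)) = Mul(-594, Pow(Mul(Rational(1, 8), Pow(14, Rational(1, 2))), 2)) = Mul(-594, Rational(7, 32)) = Rational(-2079, 16)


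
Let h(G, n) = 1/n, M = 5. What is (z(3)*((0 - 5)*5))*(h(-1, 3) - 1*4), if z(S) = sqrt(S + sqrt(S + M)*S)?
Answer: 275*sqrt(3 + 6*sqrt(2))/3 ≈ 310.66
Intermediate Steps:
h(G, n) = 1/n
z(S) = sqrt(S + S*sqrt(5 + S)) (z(S) = sqrt(S + sqrt(S + 5)*S) = sqrt(S + sqrt(5 + S)*S) = sqrt(S + S*sqrt(5 + S)))
(z(3)*((0 - 5)*5))*(h(-1, 3) - 1*4) = (sqrt(3*(1 + sqrt(5 + 3)))*((0 - 5)*5))*(1/3 - 1*4) = (sqrt(3*(1 + sqrt(8)))*(-5*5))*(1/3 - 4) = (sqrt(3*(1 + 2*sqrt(2)))*(-25))*(-11/3) = (sqrt(3 + 6*sqrt(2))*(-25))*(-11/3) = -25*sqrt(3 + 6*sqrt(2))*(-11/3) = 275*sqrt(3 + 6*sqrt(2))/3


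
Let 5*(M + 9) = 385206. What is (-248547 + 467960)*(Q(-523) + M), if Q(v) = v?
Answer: 83935565498/5 ≈ 1.6787e+10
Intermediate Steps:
M = 385161/5 (M = -9 + (⅕)*385206 = -9 + 385206/5 = 385161/5 ≈ 77032.)
(-248547 + 467960)*(Q(-523) + M) = (-248547 + 467960)*(-523 + 385161/5) = 219413*(382546/5) = 83935565498/5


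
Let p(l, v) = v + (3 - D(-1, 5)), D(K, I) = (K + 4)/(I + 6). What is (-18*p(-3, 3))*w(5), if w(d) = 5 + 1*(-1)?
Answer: -4536/11 ≈ -412.36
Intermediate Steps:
w(d) = 4 (w(d) = 5 - 1 = 4)
D(K, I) = (4 + K)/(6 + I)
p(l, v) = 30/11 + v (p(l, v) = v + (3 - (4 - 1)/(6 + 5)) = v + (3 - 3/11) = v + 30/11 = 30/11 + v)
(-18*p(-3, 3))*w(5) = -18*(30/11 + 3)*4 = -18*63/11*4 = -1134/11*4 = -4536/11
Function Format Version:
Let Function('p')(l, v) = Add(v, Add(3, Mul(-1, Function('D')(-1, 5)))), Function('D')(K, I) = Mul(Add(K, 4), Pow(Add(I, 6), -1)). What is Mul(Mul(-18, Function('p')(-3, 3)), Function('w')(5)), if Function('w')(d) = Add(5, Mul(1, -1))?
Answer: Rational(-4536, 11) ≈ -412.36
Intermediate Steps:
Function('w')(d) = 4 (Function('w')(d) = Add(5, -1) = 4)
Function('D')(K, I) = Mul(Pow(Add(6, I), -1), Add(4, K)) (Function('D')(K, I) = Mul(Add(4, K), Pow(Add(6, I), -1)) = Mul(Pow(Add(6, I), -1), Add(4, K)))
Function('p')(l, v) = Add(Rational(30, 11), v) (Function('p')(l, v) = Add(v, Add(3, Mul(-1, Mul(Pow(Add(6, 5), -1), Add(4, -1))))) = Add(v, Add(3, Mul(-1, Mul(Pow(11, -1), 3)))) = Add(v, Add(3, Mul(-1, Mul(Rational(1, 11), 3)))) = Add(v, Add(3, Mul(-1, Rational(3, 11)))) = Add(v, Add(3, Rational(-3, 11))) = Add(v, Rational(30, 11)) = Add(Rational(30, 11), v))
Mul(Mul(-18, Function('p')(-3, 3)), Function('w')(5)) = Mul(Mul(-18, Add(Rational(30, 11), 3)), 4) = Mul(Mul(-18, Rational(63, 11)), 4) = Mul(Rational(-1134, 11), 4) = Rational(-4536, 11)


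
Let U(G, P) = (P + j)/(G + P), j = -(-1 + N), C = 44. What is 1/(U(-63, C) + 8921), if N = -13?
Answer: 19/169441 ≈ 0.00011213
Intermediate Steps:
j = 14 (j = -(-1 - 13) = -1*(-14) = 14)
U(G, P) = (14 + P)/(G + P) (U(G, P) = (P + 14)/(G + P) = (14 + P)/(G + P))
1/(U(-63, C) + 8921) = 1/((14 + 44)/(-63 + 44) + 8921) = 1/(58/(-19) + 8921) = 1/(-1/19*58 + 8921) = 1/(-58/19 + 8921) = 1/(169441/19) = 19/169441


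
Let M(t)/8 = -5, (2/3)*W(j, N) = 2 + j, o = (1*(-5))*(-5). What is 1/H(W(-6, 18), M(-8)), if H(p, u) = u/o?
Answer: -5/8 ≈ -0.62500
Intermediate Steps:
o = 25 (o = -5*(-5) = 25)
W(j, N) = 3 + 3*j/2 (W(j, N) = 3*(2 + j)/2 = 3 + 3*j/2)
M(t) = -40 (M(t) = 8*(-5) = -40)
H(p, u) = u/25
1/H(W(-6, 18), M(-8)) = 1/((1/25)*(-40)) = 1/(-8/5) = -5/8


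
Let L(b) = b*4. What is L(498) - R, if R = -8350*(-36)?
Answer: -298608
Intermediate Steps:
L(b) = 4*b
R = 300600
L(498) - R = 4*498 - 1*300600 = 1992 - 300600 = -298608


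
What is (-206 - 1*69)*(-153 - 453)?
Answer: 166650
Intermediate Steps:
(-206 - 1*69)*(-153 - 453) = (-206 - 69)*(-606) = -275*(-606) = 166650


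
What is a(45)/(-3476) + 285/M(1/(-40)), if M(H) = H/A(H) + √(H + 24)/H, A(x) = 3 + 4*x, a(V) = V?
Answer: -23112830595/1794214424684 - 7669920*√9590/516172159 ≈ -1.4680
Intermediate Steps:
M(H) = H/(3 + 4*H) + √(24 + H)/H (M(H) = H/(3 + 4*H) + √(H + 24)/H = H/(3 + 4*H) + √(24 + H)/H)
a(45)/(-3476) + 285/M(1/(-40)) = 45/(-3476) + 285/((((1/(-40))² + √(24 + 1/(-40))*(3 + 4/(-40)))/((1/(-40))*(3 + 4/(-40))))) = 45*(-1/3476) + 285/((((-1/40)² + √(24 - 1/40)*(3 + 4*(-1/40)))/((-1/40)*(3 + 4*(-1/40))))) = -45/3476 + 285/((-40*(1/1600 + √(959/40)*(3 - ⅒))/(3 - ⅒))) = -45/3476 + 285/((-40*(1/1600 + (√9590/20)*(29/10))/29/10)) = -45/3476 + 285/((-40*10/29*(1/1600 + 29*√9590/200))) = -45/3476 + 285/(-1/116 - 2*√9590)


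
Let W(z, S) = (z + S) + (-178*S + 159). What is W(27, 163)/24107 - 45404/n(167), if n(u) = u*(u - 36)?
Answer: -1721658433/527388839 ≈ -3.2645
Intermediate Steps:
W(z, S) = 159 + z - 177*S (W(z, S) = (S + z) + (159 - 178*S) = 159 + z - 177*S)
n(u) = u*(-36 + u)
W(27, 163)/24107 - 45404/n(167) = (159 + 27 - 177*163)/24107 - 45404*1/(167*(-36 + 167)) = (159 + 27 - 28851)*(1/24107) - 45404/(167*131) = -28665*1/24107 - 45404/21877 = -28665/24107 - 45404*1/21877 = -28665/24107 - 45404/21877 = -1721658433/527388839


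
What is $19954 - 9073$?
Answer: $10881$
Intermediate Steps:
$19954 - 9073 = 10881$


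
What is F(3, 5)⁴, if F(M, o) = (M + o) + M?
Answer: 14641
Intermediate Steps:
F(M, o) = o + 2*M
F(3, 5)⁴ = (5 + 2*3)⁴ = (5 + 6)⁴ = 11⁴ = 14641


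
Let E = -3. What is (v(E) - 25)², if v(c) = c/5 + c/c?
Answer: 15129/25 ≈ 605.16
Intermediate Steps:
v(c) = 1 + c/5 (v(c) = c*(⅕) + 1 = c/5 + 1 = 1 + c/5)
(v(E) - 25)² = ((1 + (⅕)*(-3)) - 25)² = ((1 - ⅗) - 25)² = (⅖ - 25)² = (-123/5)² = 15129/25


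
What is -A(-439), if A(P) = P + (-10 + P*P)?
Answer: -192272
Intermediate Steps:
A(P) = -10 + P + P² (A(P) = P + (-10 + P²) = -10 + P + P²)
-A(-439) = -(-10 - 439 + (-439)²) = -(-10 - 439 + 192721) = -1*192272 = -192272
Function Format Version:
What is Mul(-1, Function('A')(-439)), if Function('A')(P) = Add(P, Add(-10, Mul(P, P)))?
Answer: -192272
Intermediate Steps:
Function('A')(P) = Add(-10, P, Pow(P, 2)) (Function('A')(P) = Add(P, Add(-10, Pow(P, 2))) = Add(-10, P, Pow(P, 2)))
Mul(-1, Function('A')(-439)) = Mul(-1, Add(-10, -439, Pow(-439, 2))) = Mul(-1, Add(-10, -439, 192721)) = Mul(-1, 192272) = -192272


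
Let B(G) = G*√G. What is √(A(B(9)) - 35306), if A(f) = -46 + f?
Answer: 15*I*√157 ≈ 187.95*I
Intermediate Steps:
B(G) = G^(3/2)
√(A(B(9)) - 35306) = √((-46 + 9^(3/2)) - 35306) = √((-46 + 27) - 35306) = √(-19 - 35306) = √(-35325) = 15*I*√157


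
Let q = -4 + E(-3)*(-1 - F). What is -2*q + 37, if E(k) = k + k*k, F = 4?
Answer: 105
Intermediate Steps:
E(k) = k + k²
q = -34 (q = -4 + (-3*(1 - 3))*(-1 - 1*4) = -4 + (-3*(-2))*(-1 - 4) = -4 + 6*(-5) = -4 - 30 = -34)
-2*q + 37 = -2*(-34) + 37 = 68 + 37 = 105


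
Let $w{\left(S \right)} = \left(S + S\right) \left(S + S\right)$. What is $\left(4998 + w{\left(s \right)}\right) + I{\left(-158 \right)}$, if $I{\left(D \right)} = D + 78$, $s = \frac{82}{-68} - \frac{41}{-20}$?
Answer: $\frac{142212569}{28900} \approx 4920.9$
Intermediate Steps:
$s = \frac{287}{340}$ ($s = 82 \left(- \frac{1}{68}\right) - - \frac{41}{20} = - \frac{41}{34} + \frac{41}{20} = \frac{287}{340} \approx 0.84412$)
$w{\left(S \right)} = 4 S^{2}$ ($w{\left(S \right)} = 2 S 2 S = 4 S^{2}$)
$I{\left(D \right)} = 78 + D$
$\left(4998 + w{\left(s \right)}\right) + I{\left(-158 \right)} = \left(4998 + 4 \left(\frac{287}{340}\right)^{2}\right) + \left(78 - 158\right) = \left(4998 + 4 \cdot \frac{82369}{115600}\right) - 80 = \left(4998 + \frac{82369}{28900}\right) - 80 = \frac{144524569}{28900} - 80 = \frac{142212569}{28900}$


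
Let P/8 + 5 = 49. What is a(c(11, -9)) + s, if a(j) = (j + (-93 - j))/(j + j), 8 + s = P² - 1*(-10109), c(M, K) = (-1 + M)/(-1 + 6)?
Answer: 535927/4 ≈ 1.3398e+5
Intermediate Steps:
P = 352 (P = -40 + 8*49 = -40 + 392 = 352)
c(M, K) = -⅕ + M/5 (c(M, K) = (-1 + M)/5 = (-1 + M)*(⅕) = -⅕ + M/5)
s = 134005 (s = -8 + (352² - 1*(-10109)) = -8 + (123904 + 10109) = -8 + 134013 = 134005)
a(j) = -93/(2*j) (a(j) = -93*1/(2*j) = -93/(2*j))
a(c(11, -9)) + s = -93/(2*(-⅕ + (⅕)*11)) + 134005 = -93/(2*(-⅕ + 11/5)) + 134005 = -93/2/2 + 134005 = -93/2*½ + 134005 = -93/4 + 134005 = 535927/4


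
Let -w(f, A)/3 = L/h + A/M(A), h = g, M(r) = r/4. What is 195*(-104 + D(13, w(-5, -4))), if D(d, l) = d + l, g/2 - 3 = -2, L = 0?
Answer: -20085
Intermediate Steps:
M(r) = r/4 (M(r) = r*(1/4) = r/4)
g = 2 (g = 6 + 2*(-2) = 6 - 4 = 2)
h = 2
w(f, A) = -12 (w(f, A) = -3*(0/2 + A/((A/4))) = -3*(0*(1/2) + A*(4/A)) = -3*(0 + 4) = -3*4 = -12)
195*(-104 + D(13, w(-5, -4))) = 195*(-104 + (13 - 12)) = 195*(-104 + 1) = 195*(-103) = -20085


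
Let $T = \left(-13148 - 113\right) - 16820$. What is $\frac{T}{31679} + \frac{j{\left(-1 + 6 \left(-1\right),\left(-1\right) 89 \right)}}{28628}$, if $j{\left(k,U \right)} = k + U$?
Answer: $- \frac{216050013}{226726603} \approx -0.95291$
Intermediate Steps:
$T = -30081$ ($T = -13261 - 16820 = -30081$)
$j{\left(k,U \right)} = U + k$
$\frac{T}{31679} + \frac{j{\left(-1 + 6 \left(-1\right),\left(-1\right) 89 \right)}}{28628} = - \frac{30081}{31679} + \frac{\left(-1\right) 89 + \left(-1 + 6 \left(-1\right)\right)}{28628} = \left(-30081\right) \frac{1}{31679} + \left(-89 - 7\right) \frac{1}{28628} = - \frac{30081}{31679} + \left(-89 - 7\right) \frac{1}{28628} = - \frac{30081}{31679} - \frac{24}{7157} = - \frac{216050013}{226726603}$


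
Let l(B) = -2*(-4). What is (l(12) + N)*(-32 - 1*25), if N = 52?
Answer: -3420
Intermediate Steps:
l(B) = 8
(l(12) + N)*(-32 - 1*25) = (8 + 52)*(-32 - 1*25) = 60*(-32 - 25) = 60*(-57) = -3420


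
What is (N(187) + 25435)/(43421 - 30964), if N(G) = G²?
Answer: 60404/12457 ≈ 4.8490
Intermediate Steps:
(N(187) + 25435)/(43421 - 30964) = (187² + 25435)/(43421 - 30964) = (34969 + 25435)/12457 = 60404*(1/12457) = 60404/12457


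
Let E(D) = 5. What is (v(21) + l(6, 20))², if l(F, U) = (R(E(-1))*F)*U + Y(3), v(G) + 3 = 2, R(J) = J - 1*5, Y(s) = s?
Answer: 4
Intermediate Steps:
R(J) = -5 + J (R(J) = J - 5 = -5 + J)
v(G) = -1 (v(G) = -3 + 2 = -1)
l(F, U) = 3 (l(F, U) = ((-5 + 5)*F)*U + 3 = (0*F)*U + 3 = 0*U + 3 = 0 + 3 = 3)
(v(21) + l(6, 20))² = (-1 + 3)² = 2² = 4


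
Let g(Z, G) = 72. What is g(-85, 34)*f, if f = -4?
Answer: -288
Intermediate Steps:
g(-85, 34)*f = 72*(-4) = -288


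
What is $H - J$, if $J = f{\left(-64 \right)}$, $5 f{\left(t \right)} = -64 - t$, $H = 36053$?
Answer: $36053$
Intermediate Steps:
$f{\left(t \right)} = - \frac{64}{5} - \frac{t}{5}$ ($f{\left(t \right)} = \frac{-64 - t}{5} = - \frac{64}{5} - \frac{t}{5}$)
$J = 0$ ($J = - \frac{64}{5} - - \frac{64}{5} = - \frac{64}{5} + \frac{64}{5} = 0$)
$H - J = 36053 - 0 = 36053 + 0 = 36053$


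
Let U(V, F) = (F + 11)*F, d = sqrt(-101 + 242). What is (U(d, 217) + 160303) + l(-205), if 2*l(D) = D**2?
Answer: 461583/2 ≈ 2.3079e+5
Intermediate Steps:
d = sqrt(141) ≈ 11.874
U(V, F) = F*(11 + F) (U(V, F) = (11 + F)*F = F*(11 + F))
l(D) = D**2/2
(U(d, 217) + 160303) + l(-205) = (217*(11 + 217) + 160303) + (1/2)*(-205)**2 = (217*228 + 160303) + (1/2)*42025 = (49476 + 160303) + 42025/2 = 209779 + 42025/2 = 461583/2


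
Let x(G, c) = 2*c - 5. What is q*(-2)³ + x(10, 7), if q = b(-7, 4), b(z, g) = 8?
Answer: -55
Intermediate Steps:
q = 8
x(G, c) = -5 + 2*c
q*(-2)³ + x(10, 7) = 8*(-2)³ + (-5 + 2*7) = 8*(-8) + (-5 + 14) = -64 + 9 = -55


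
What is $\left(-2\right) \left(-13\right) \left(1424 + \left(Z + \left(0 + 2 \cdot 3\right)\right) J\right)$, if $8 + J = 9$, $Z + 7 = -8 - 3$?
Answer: $36712$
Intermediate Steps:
$Z = -18$ ($Z = -7 - 11 = -18$)
$J = 1$ ($J = -8 + 9 = 1$)
$\left(-2\right) \left(-13\right) \left(1424 + \left(Z + \left(0 + 2 \cdot 3\right)\right) J\right) = \left(-2\right) \left(-13\right) \left(1424 + \left(-18 + \left(0 + 2 \cdot 3\right)\right) 1\right) = 26 \left(1424 + \left(-18 + \left(0 + 6\right)\right) 1\right) = 26 \left(1424 + \left(-18 + 6\right) 1\right) = 26 \left(1424 - 12\right) = 26 \cdot 1412 = 36712$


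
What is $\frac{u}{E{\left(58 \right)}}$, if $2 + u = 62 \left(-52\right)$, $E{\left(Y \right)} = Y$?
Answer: $- \frac{1613}{29} \approx -55.621$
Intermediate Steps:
$u = -3226$ ($u = -2 + 62 \left(-52\right) = -2 - 3224 = -3226$)
$\frac{u}{E{\left(58 \right)}} = - \frac{3226}{58} = \left(-3226\right) \frac{1}{58} = - \frac{1613}{29}$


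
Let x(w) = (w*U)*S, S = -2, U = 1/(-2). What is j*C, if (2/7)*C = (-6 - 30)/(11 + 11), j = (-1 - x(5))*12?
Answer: 4536/11 ≈ 412.36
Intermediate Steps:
U = -½ ≈ -0.50000
x(w) = w (x(w) = (w*(-½))*(-2) = -w/2*(-2) = w)
j = -72 (j = (-1 - 1*5)*12 = (-1 - 5)*12 = -6*12 = -72)
C = -63/11 (C = 7*((-6 - 30)/(11 + 11))/2 = 7*(-36/22)/2 = 7*(-36*1/22)/2 = (7/2)*(-18/11) = -63/11 ≈ -5.7273)
j*C = -72*(-63/11) = 4536/11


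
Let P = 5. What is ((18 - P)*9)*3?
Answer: 351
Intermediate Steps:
((18 - P)*9)*3 = ((18 - 1*5)*9)*3 = ((18 - 5)*9)*3 = (13*9)*3 = 117*3 = 351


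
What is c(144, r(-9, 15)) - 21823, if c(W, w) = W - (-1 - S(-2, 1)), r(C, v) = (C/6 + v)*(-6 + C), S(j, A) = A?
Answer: -21677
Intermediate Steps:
r(C, v) = (-6 + C)*(v + C/6) (r(C, v) = (C*(⅙) + v)*(-6 + C) = (C/6 + v)*(-6 + C) = (v + C/6)*(-6 + C) = (-6 + C)*(v + C/6))
c(W, w) = 2 + W (c(W, w) = W - (-1 - 1*1) = W - (-1 - 1) = W - 1*(-2) = W + 2 = 2 + W)
c(144, r(-9, 15)) - 21823 = (2 + 144) - 21823 = 146 - 21823 = -21677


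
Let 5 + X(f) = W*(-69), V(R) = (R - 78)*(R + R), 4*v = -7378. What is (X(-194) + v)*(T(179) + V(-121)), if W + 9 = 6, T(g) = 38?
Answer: -79161930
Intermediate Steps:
v = -3689/2 (v = (¼)*(-7378) = -3689/2 ≈ -1844.5)
V(R) = 2*R*(-78 + R) (V(R) = (-78 + R)*(2*R) = 2*R*(-78 + R))
W = -3 (W = -9 + 6 = -3)
X(f) = 202 (X(f) = -5 - 3*(-69) = -5 + 207 = 202)
(X(-194) + v)*(T(179) + V(-121)) = (202 - 3689/2)*(38 + 2*(-121)*(-78 - 121)) = -3285*(38 + 2*(-121)*(-199))/2 = -3285*(38 + 48158)/2 = -3285/2*48196 = -79161930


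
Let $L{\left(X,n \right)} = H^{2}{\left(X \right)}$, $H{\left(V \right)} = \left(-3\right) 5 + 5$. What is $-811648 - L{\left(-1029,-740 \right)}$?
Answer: $-811748$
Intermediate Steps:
$H{\left(V \right)} = -10$ ($H{\left(V \right)} = -15 + 5 = -10$)
$L{\left(X,n \right)} = 100$ ($L{\left(X,n \right)} = \left(-10\right)^{2} = 100$)
$-811648 - L{\left(-1029,-740 \right)} = -811648 - 100 = -811748$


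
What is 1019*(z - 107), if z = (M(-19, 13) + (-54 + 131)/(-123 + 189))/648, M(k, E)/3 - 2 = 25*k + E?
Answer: -432350491/3888 ≈ -1.1120e+5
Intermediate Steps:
M(k, E) = 6 + 3*E + 75*k (M(k, E) = 6 + 3*(25*k + E) = 6 + 3*(E + 25*k) = 6 + (3*E + 75*k) = 6 + 3*E + 75*k)
z = -8273/3888 (z = ((6 + 3*13 + 75*(-19)) + (-54 + 131)/(-123 + 189))/648 = ((6 + 39 - 1425) + 77/66)*(1/648) = (-1380 + 77*(1/66))*(1/648) = (-1380 + 7/6)*(1/648) = -8273/6*1/648 = -8273/3888 ≈ -2.1278)
1019*(z - 107) = 1019*(-8273/3888 - 107) = 1019*(-424289/3888) = -432350491/3888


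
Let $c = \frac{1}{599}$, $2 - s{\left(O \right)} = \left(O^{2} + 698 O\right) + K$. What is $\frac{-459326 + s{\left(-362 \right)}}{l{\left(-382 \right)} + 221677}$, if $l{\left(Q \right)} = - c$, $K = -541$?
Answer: $- \frac{201953449}{132784522} \approx -1.5209$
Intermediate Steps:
$s{\left(O \right)} = 543 - O^{2} - 698 O$ ($s{\left(O \right)} = 2 - \left(\left(O^{2} + 698 O\right) - 541\right) = 2 - \left(-541 + O^{2} + 698 O\right) = 543 - O^{2} - 698 O$)
$c = \frac{1}{599} \approx 0.0016694$
$l{\left(Q \right)} = - \frac{1}{599}$ ($l{\left(Q \right)} = \left(-1\right) \frac{1}{599} = - \frac{1}{599}$)
$\frac{-459326 + s{\left(-362 \right)}}{l{\left(-382 \right)} + 221677} = \frac{-459326 - -122175}{- \frac{1}{599} + 221677} = \frac{-459326 + \left(543 - 131044 + 252676\right)}{\frac{132784522}{599}} = \left(-459326 + \left(543 - 131044 + 252676\right)\right) \frac{599}{132784522} = \left(-459326 + 122175\right) \frac{599}{132784522} = \left(-337151\right) \frac{599}{132784522} = - \frac{201953449}{132784522}$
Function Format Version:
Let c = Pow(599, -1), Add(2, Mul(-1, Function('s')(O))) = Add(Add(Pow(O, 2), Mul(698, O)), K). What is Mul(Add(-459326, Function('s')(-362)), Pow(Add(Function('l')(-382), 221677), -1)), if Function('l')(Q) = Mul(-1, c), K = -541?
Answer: Rational(-201953449, 132784522) ≈ -1.5209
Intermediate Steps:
Function('s')(O) = Add(543, Mul(-1, Pow(O, 2)), Mul(-698, O)) (Function('s')(O) = Add(2, Mul(-1, Add(Add(Pow(O, 2), Mul(698, O)), -541))) = Add(2, Mul(-1, Add(-541, Pow(O, 2), Mul(698, O)))) = Add(2, Add(541, Mul(-1, Pow(O, 2)), Mul(-698, O))) = Add(543, Mul(-1, Pow(O, 2)), Mul(-698, O)))
c = Rational(1, 599) ≈ 0.0016694
Function('l')(Q) = Rational(-1, 599) (Function('l')(Q) = Mul(-1, Rational(1, 599)) = Rational(-1, 599))
Mul(Add(-459326, Function('s')(-362)), Pow(Add(Function('l')(-382), 221677), -1)) = Mul(Add(-459326, Add(543, Mul(-1, Pow(-362, 2)), Mul(-698, -362))), Pow(Add(Rational(-1, 599), 221677), -1)) = Mul(Add(-459326, Add(543, Mul(-1, 131044), 252676)), Pow(Rational(132784522, 599), -1)) = Mul(Add(-459326, Add(543, -131044, 252676)), Rational(599, 132784522)) = Mul(Add(-459326, 122175), Rational(599, 132784522)) = Mul(-337151, Rational(599, 132784522)) = Rational(-201953449, 132784522)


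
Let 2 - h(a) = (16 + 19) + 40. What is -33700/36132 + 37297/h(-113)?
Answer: -337518826/659409 ≈ -511.85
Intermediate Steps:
h(a) = -73 (h(a) = 2 - ((16 + 19) + 40) = 2 - (35 + 40) = 2 - 1*75 = 2 - 75 = -73)
-33700/36132 + 37297/h(-113) = -33700/36132 + 37297/(-73) = -33700*1/36132 + 37297*(-1/73) = -8425/9033 - 37297/73 = -337518826/659409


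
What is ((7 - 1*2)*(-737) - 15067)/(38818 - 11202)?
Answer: -586/863 ≈ -0.67903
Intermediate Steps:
((7 - 1*2)*(-737) - 15067)/(38818 - 11202) = ((7 - 2)*(-737) - 15067)/27616 = (5*(-737) - 15067)*(1/27616) = (-3685 - 15067)*(1/27616) = -18752*1/27616 = -586/863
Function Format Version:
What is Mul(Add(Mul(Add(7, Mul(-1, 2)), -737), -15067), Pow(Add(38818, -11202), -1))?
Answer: Rational(-586, 863) ≈ -0.67903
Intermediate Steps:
Mul(Add(Mul(Add(7, Mul(-1, 2)), -737), -15067), Pow(Add(38818, -11202), -1)) = Mul(Add(Mul(Add(7, -2), -737), -15067), Pow(27616, -1)) = Mul(Add(Mul(5, -737), -15067), Rational(1, 27616)) = Mul(Add(-3685, -15067), Rational(1, 27616)) = Mul(-18752, Rational(1, 27616)) = Rational(-586, 863)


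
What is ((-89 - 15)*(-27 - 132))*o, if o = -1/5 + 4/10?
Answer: 16536/5 ≈ 3307.2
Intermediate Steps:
o = ⅕ (o = -1*⅕ + 4*(⅒) = -⅕ + ⅖ = ⅕ ≈ 0.20000)
((-89 - 15)*(-27 - 132))*o = ((-89 - 15)*(-27 - 132))*(⅕) = -104*(-159)*(⅕) = 16536*(⅕) = 16536/5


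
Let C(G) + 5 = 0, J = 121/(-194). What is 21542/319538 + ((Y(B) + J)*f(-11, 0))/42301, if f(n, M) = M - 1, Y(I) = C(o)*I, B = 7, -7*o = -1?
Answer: 89495233333/1311127362986 ≈ 0.068258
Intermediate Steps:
o = 1/7 (o = -1/7*(-1) = 1/7 ≈ 0.14286)
J = -121/194 (J = 121*(-1/194) = -121/194 ≈ -0.62371)
C(G) = -5 (C(G) = -5 + 0 = -5)
Y(I) = -5*I
f(n, M) = -1 + M
21542/319538 + ((Y(B) + J)*f(-11, 0))/42301 = 21542/319538 + ((-5*7 - 121/194)*(-1 + 0))/42301 = 21542*(1/319538) + ((-35 - 121/194)*(-1))*(1/42301) = 10771/159769 - 6911/194*(-1)*(1/42301) = 10771/159769 + (6911/194)*(1/42301) = 10771/159769 + 6911/8206394 = 89495233333/1311127362986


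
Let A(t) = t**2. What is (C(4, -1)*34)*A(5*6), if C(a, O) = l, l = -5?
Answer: -153000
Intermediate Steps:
C(a, O) = -5
(C(4, -1)*34)*A(5*6) = (-5*34)*(5*6)**2 = -170*30**2 = -170*900 = -153000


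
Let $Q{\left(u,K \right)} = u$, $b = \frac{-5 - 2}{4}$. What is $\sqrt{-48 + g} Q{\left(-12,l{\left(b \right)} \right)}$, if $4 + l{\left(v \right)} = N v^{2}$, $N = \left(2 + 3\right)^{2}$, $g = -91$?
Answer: $- 12 i \sqrt{139} \approx - 141.48 i$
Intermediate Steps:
$N = 25$ ($N = 5^{2} = 25$)
$b = - \frac{7}{4}$ ($b = \left(-5 - 2\right) \frac{1}{4} = \left(-7\right) \frac{1}{4} = - \frac{7}{4} \approx -1.75$)
$l{\left(v \right)} = -4 + 25 v^{2}$
$\sqrt{-48 + g} Q{\left(-12,l{\left(b \right)} \right)} = \sqrt{-48 - 91} \left(-12\right) = \sqrt{-139} \left(-12\right) = i \sqrt{139} \left(-12\right) = - 12 i \sqrt{139}$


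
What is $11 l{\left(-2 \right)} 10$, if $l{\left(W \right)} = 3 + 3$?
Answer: $660$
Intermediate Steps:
$l{\left(W \right)} = 6$
$11 l{\left(-2 \right)} 10 = 11 \cdot 6 \cdot 10 = 66 \cdot 10 = 660$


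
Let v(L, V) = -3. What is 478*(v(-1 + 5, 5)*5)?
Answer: -7170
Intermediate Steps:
478*(v(-1 + 5, 5)*5) = 478*(-3*5) = 478*(-15) = -7170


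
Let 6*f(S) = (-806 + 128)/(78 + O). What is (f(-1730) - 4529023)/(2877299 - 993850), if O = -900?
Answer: -3722856793/1548195078 ≈ -2.4046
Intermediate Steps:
f(S) = 113/822 (f(S) = ((-806 + 128)/(78 - 900))/6 = (-678/(-822))/6 = (-678*(-1/822))/6 = (⅙)*(113/137) = 113/822)
(f(-1730) - 4529023)/(2877299 - 993850) = (113/822 - 4529023)/(2877299 - 993850) = -3722856793/822/1883449 = -3722856793/822*1/1883449 = -3722856793/1548195078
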